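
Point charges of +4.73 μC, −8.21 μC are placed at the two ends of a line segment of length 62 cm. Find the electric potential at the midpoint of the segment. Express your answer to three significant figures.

The total potential is the scalar sum of each charge's contribution, V = Σ kqᵢ/rᵢ.
Each charge is 0.310 m from the midpoint.
V = k[(4.73×10⁻⁶)/(0.310) + (-8.21×10⁻⁶)/(0.310)] = -1.01×10⁵ V.

-1.01×10⁵ V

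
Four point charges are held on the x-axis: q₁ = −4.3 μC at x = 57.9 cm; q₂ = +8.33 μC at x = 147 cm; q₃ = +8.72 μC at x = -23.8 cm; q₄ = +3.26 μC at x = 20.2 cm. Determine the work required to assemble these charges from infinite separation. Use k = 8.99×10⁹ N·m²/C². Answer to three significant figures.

The assembly work is the sum of pairwise potential energies, U = Σ_{i<j} kqᵢqⱼ/rᵢⱼ.
Pair separations: r₁₂ = 0.891 m, r₁₃ = 0.817 m, r₁₄ = 0.377 m, r₂₃ = 1.71 m, r₂₄ = 1.27 m, r₃₄ = 0.440 m.
Summing all 6 pair terms gives U = 0.0474 J.

0.0474 J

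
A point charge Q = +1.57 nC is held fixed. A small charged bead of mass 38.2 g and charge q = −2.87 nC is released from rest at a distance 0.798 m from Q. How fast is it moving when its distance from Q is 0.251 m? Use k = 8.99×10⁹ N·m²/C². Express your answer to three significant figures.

Only the electrostatic force acts, so mechanical energy is conserved: ½mv² = U₁ − U₂ = kQq(1/r₁ − 1/r₂).
U₁ − U₂ = (8.99×10⁹ N·m²/C²)(1.57×10⁻⁹ C)(-2.87×10⁻⁹ C)(1/0.798 − 1/0.251) = 1.11×10⁻⁷ J.
v = √(2·1.11×10⁻⁷/0.0382) = 2.41×10⁻³ m/s.

2.41×10⁻³ m/s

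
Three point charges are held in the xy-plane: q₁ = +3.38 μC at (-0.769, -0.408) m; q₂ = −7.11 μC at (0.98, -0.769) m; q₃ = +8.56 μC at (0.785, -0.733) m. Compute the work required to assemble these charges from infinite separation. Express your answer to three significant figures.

-2.72 J

The assembly work is the sum of pairwise potential energies, U = Σ_{i<j} kqᵢqⱼ/rᵢⱼ.
Pair separations: r₁₂ = 1.79 m, r₁₃ = 1.59 m, r₂₃ = 0.198 m.
U = (-0.121) + (0.164) + (-2.76) = -2.72 J.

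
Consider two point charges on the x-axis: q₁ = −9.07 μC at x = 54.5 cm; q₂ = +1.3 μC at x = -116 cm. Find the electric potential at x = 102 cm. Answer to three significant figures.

-1.66×10⁵ V

The total potential is the scalar sum of each charge's contribution, V = Σ kqᵢ/rᵢ.
Distances from the field point to each charge: r₁ = 0.475 m, r₂ = 2.18 m.
V = k[(-9.07×10⁻⁶)/(0.475) + (1.30×10⁻⁶)/(2.18)] = -1.66×10⁵ V.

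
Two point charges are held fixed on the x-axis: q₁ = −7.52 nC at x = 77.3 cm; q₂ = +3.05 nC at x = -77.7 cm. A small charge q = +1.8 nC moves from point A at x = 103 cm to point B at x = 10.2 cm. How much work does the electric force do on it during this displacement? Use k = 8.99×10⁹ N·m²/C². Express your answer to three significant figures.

The work done by the electric force is W_field = −ΔU = −q(V_B − V_A) = q(V_A − V_B).
At A: distances to the source charges are 0.257 m, 1.81 m; V_A = Σ kqᵢ/rᵢ = -248 V.
At B: distances to the source charges are 0.671 m, 0.879 m; V_B = Σ kqᵢ/rᵢ = -69.6 V.
ΔV = V_B − V_A = 178 V.
W_field = −qΔV = −(1.80×10⁻⁹ C)(178 V) = -3.21×10⁻⁷ J.

-3.21×10⁻⁷ J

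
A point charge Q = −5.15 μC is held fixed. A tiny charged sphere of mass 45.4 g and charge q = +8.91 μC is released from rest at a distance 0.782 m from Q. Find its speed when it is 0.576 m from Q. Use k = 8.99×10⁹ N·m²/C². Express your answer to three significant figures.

Only the electrostatic force acts, so mechanical energy is conserved: ½mv² = U₁ − U₂ = kQq(1/r₁ − 1/r₂).
U₁ − U₂ = (8.99×10⁹ N·m²/C²)(-5.15×10⁻⁶ C)(8.91×10⁻⁶ C)(1/0.782 − 1/0.576) = 0.189 J.
v = √(2·0.189/0.0454) = 2.88 m/s.

2.88 m/s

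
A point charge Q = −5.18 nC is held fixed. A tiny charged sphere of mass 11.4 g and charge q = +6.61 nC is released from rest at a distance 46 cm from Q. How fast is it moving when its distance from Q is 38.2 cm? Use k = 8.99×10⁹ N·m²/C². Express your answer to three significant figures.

Only the electrostatic force acts, so mechanical energy is conserved: ½mv² = U₁ − U₂ = kQq(1/r₁ − 1/r₂).
U₁ − U₂ = (8.99×10⁹ N·m²/C²)(-5.18×10⁻⁹ C)(6.61×10⁻⁹ C)(1/0.460 − 1/0.382) = 1.37×10⁻⁷ J.
v = √(2·1.37×10⁻⁷/0.0114) = 4.90×10⁻³ m/s.

4.90×10⁻³ m/s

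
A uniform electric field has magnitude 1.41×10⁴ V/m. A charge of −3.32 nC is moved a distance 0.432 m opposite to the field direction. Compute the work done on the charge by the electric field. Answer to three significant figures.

2.02×10⁻⁵ J

The potential change for a displacement 0.432 m opposite to the field direction is ΔV = +Ed = 6090 V.
W_field = −qΔV = 2.02×10⁻⁵ J.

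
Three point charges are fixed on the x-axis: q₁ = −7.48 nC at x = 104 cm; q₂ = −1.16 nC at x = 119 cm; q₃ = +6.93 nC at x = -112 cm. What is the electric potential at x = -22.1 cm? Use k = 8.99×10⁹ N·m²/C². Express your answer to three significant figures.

Electric potential is a scalar, so the contributions from each charge add algebraically: V = Σ kqᵢ/rᵢ.
Distances from the field point to each charge: r₁ = 1.26 m, r₂ = 1.41 m, r₃ = 0.899 m.
V = k[(-7.48×10⁻⁹)/(1.26) + (-1.16×10⁻⁹)/(1.41) + (6.93×10⁻⁹)/(0.899)] = 8.58 V.

8.58 V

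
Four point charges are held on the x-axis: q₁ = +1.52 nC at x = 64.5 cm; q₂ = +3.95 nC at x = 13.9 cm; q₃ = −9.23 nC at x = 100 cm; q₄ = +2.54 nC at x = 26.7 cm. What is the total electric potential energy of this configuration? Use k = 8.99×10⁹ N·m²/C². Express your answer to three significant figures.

The assembly work is the sum of pairwise potential energies, U = Σ_{i<j} kqᵢqⱼ/rᵢⱼ.
Pair separations: r₁₂ = 0.506 m, r₁₃ = 0.355 m, r₁₄ = 0.378 m, r₂₃ = 0.861 m, r₂₄ = 0.128 m, r₃₄ = 0.733 m.
Summing all 6 pair terms gives U = -1.20×10⁻⁷ J.

-1.20×10⁻⁷ J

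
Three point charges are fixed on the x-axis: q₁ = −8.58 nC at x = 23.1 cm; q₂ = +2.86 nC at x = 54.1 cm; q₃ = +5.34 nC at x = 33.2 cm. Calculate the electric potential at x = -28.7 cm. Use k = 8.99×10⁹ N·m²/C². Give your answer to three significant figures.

-40.3 V

The total potential is the scalar sum of each charge's contribution, V = Σ kqᵢ/rᵢ.
Distances from the field point to each charge: r₁ = 0.518 m, r₂ = 0.828 m, r₃ = 0.619 m.
V = k[(-8.58×10⁻⁹)/(0.518) + (2.86×10⁻⁹)/(0.828) + (5.34×10⁻⁹)/(0.619)] = -40.3 V.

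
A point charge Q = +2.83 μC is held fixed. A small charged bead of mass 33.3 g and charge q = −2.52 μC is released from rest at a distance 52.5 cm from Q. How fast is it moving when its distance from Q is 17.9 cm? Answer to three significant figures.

Only the electrostatic force acts, so mechanical energy is conserved: ½mv² = U₁ − U₂ = kQq(1/r₁ − 1/r₂).
U₁ − U₂ = (8.99×10⁹ N·m²/C²)(2.83×10⁻⁶ C)(-2.52×10⁻⁶ C)(1/0.525 − 1/0.179) = 0.236 J.
v = √(2·0.236/0.0333) = 3.77 m/s.

3.77 m/s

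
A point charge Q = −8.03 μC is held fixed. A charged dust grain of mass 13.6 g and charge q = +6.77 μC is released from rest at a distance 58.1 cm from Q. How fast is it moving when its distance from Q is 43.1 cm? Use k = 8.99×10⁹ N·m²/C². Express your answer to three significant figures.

Only the electrostatic force acts, so mechanical energy is conserved: ½mv² = U₁ − U₂ = kQq(1/r₁ − 1/r₂).
U₁ − U₂ = (8.99×10⁹ N·m²/C²)(-8.03×10⁻⁶ C)(6.77×10⁻⁶ C)(1/0.581 − 1/0.431) = 0.293 J.
v = √(2·0.293/0.0136) = 6.56 m/s.

6.56 m/s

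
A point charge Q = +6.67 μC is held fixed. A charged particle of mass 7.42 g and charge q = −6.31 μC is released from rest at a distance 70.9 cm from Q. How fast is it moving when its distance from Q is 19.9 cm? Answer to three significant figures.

19.2 m/s

Only the electrostatic force acts, so mechanical energy is conserved: ½mv² = U₁ − U₂ = kQq(1/r₁ − 1/r₂).
U₁ − U₂ = (8.99×10⁹ N·m²/C²)(6.67×10⁻⁶ C)(-6.31×10⁻⁶ C)(1/0.709 − 1/0.199) = 1.37 J.
v = √(2·1.37/7.42×10⁻³) = 19.2 m/s.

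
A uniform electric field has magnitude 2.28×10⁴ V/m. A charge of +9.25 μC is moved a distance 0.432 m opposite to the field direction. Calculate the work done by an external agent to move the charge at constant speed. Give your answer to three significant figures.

The potential change for a displacement 0.432 m opposite to the field direction is ΔV = +Ed = 9850 V.
W_ext = qΔV = 0.0911 J.

0.0911 J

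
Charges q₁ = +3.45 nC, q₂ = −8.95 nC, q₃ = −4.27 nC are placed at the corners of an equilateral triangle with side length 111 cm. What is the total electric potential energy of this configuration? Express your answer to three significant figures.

The assembly work is the sum of pairwise potential energies, U = Σ_{i<j} kqᵢqⱼ/rᵢⱼ.
All three pair separations equal the side length, 1.11 m.
U = (-2.50×10⁻⁷) + (-1.19×10⁻⁷) + (3.10×10⁻⁷) = -5.99×10⁻⁸ J.

-5.99×10⁻⁸ J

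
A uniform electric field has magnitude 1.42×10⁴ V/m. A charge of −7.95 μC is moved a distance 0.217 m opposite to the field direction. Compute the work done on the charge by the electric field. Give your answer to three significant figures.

The potential change for a displacement 0.217 m opposite to the field direction is ΔV = +Ed = 3080 V.
W_field = −qΔV = 0.0245 J.

0.0245 J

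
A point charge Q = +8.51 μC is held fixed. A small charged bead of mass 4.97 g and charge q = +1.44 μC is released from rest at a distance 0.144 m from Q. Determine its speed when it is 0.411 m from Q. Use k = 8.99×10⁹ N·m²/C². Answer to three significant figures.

14.1 m/s

Only the electrostatic force acts, so mechanical energy is conserved: ½mv² = U₁ − U₂ = kQq(1/r₁ − 1/r₂).
U₁ − U₂ = (8.99×10⁹ N·m²/C²)(8.51×10⁻⁶ C)(1.44×10⁻⁶ C)(1/0.144 − 1/0.411) = 0.497 J.
v = √(2·0.497/4.97×10⁻³) = 14.1 m/s.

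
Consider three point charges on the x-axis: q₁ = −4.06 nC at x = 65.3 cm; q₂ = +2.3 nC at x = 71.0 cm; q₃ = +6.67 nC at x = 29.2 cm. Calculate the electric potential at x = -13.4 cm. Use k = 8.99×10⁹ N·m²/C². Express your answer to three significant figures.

119 V

Electric potential is a scalar, so the contributions from each charge add algebraically: V = Σ kqᵢ/rᵢ.
Distances from the field point to each charge: r₁ = 0.787 m, r₂ = 0.844 m, r₃ = 0.426 m.
V = k[(-4.06×10⁻⁹)/(0.787) + (2.30×10⁻⁹)/(0.844) + (6.67×10⁻⁹)/(0.426)] = 119 V.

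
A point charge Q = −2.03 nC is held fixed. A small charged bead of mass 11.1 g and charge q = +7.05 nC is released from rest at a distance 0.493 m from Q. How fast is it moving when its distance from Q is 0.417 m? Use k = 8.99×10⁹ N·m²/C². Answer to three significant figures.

Only the electrostatic force acts, so mechanical energy is conserved: ½mv² = U₁ − U₂ = kQq(1/r₁ − 1/r₂).
U₁ − U₂ = (8.99×10⁹ N·m²/C²)(-2.03×10⁻⁹ C)(7.05×10⁻⁹ C)(1/0.493 − 1/0.417) = 4.76×10⁻⁸ J.
v = √(2·4.76×10⁻⁸/0.0111) = 2.93×10⁻³ m/s.

2.93×10⁻³ m/s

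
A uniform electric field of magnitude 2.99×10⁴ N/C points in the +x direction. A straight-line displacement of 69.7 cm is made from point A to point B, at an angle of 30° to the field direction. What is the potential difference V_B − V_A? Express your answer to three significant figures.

Only the component of displacement along E changes the potential: ΔV = −E·d·cosθ.
ΔV = −(2.99×10⁴ V/m)(0.697 m)cos30° = -1.80×10⁴ V.

-1.80×10⁴ V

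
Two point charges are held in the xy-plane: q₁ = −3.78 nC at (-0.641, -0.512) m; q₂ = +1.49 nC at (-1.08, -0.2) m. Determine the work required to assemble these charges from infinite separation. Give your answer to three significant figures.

-9.40×10⁻⁸ J

The work to assemble the configuration equals its total potential energy, U = Σ kqᵢqⱼ/rᵢⱼ over all pairs.
Pair separations: r₁₂ = 0.539 m.
U = (-9.40×10⁻⁸) = -9.40×10⁻⁸ J.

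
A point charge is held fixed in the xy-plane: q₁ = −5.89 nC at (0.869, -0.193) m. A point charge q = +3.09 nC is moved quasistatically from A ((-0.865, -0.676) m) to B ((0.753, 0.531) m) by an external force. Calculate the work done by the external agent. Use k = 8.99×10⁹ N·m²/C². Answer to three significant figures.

-1.32×10⁻⁷ J

For quasistatic motion the external work equals the change in potential energy: W_ext = qΔV = q(V_B − V_A).
At A: distance to the source charge is 1.80 m; V_A = kq₁/r = -29.4 V.
At B: distance to the source charge is 0.733 m; V_B = kq₁/r = -72.2 V.
ΔV = V_B − V_A = -42.8 V.
W_ext = qΔV = (3.09×10⁻⁹ C)(-42.8 V) = -1.32×10⁻⁷ J.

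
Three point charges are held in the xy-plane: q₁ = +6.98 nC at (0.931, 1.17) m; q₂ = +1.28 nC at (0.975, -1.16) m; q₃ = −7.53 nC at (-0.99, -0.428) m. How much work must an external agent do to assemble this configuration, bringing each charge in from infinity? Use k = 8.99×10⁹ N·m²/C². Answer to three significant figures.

The work to assemble the configuration equals its total potential energy, U = Σ kqᵢqⱼ/rᵢⱼ over all pairs.
Pair separations: r₁₂ = 2.33 m, r₁₃ = 2.50 m, r₂₃ = 2.10 m.
U = (3.45×10⁻⁸) + (-1.89×10⁻⁷) + (-4.13×10⁻⁸) = -1.96×10⁻⁷ J.

-1.96×10⁻⁷ J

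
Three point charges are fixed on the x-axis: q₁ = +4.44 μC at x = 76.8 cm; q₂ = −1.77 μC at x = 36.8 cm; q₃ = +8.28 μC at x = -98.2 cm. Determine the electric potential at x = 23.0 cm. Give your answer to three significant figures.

2.03×10⁴ V

The total potential is the scalar sum of each charge's contribution, V = Σ kqᵢ/rᵢ.
Distances from the field point to each charge: r₁ = 0.538 m, r₂ = 0.138 m, r₃ = 1.21 m.
V = k[(4.44×10⁻⁶)/(0.538) + (-1.77×10⁻⁶)/(0.138) + (8.28×10⁻⁶)/(1.21)] = 2.03×10⁴ V.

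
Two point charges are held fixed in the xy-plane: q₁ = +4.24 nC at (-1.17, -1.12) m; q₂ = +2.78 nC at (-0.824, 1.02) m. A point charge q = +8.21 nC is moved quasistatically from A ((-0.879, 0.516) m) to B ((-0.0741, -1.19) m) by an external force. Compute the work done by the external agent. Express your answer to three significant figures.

-2.20×10⁻⁷ J

For quasistatic motion the external work equals the change in potential energy: W_ext = qΔV = q(V_B − V_A).
At A: distances to the source charges are 1.66 m, 0.507 m; V_A = Σ kqᵢ/rᵢ = 72.2 V.
At B: distances to the source charges are 1.10 m, 2.33 m; V_B = Σ kqᵢ/rᵢ = 45.4 V.
ΔV = V_B − V_A = -26.8 V.
W_ext = qΔV = (8.21×10⁻⁹ C)(-26.8 V) = -2.20×10⁻⁷ J.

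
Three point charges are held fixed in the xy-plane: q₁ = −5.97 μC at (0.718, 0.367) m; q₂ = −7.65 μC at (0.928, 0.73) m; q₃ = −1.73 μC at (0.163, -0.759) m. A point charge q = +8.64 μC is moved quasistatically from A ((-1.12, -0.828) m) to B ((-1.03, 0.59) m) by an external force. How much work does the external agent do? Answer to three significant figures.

-0.0935 J

For quasistatic motion the external work equals the change in potential energy: W_ext = qΔV = q(V_B − V_A).
At A: distances to the source charges are 2.19 m, 2.57 m, 1.28 m; V_A = Σ kqᵢ/rᵢ = -6.33×10⁴ V.
At B: distances to the source charges are 1.76 m, 1.96 m, 1.80 m; V_B = Σ kqᵢ/rᵢ = -7.41×10⁴ V.
ΔV = V_B − V_A = -1.08×10⁴ V.
W_ext = qΔV = (8.64×10⁻⁶ C)(-1.08×10⁴ V) = -0.0935 J.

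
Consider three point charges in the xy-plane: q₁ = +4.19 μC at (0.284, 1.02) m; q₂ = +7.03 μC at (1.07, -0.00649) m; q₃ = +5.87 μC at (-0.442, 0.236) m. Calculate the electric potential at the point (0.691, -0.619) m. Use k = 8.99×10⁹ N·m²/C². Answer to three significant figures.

The total potential is the scalar sum of each charge's contribution, V = Σ kqᵢ/rᵢ.
Distances from the field point to each charge: r₁ = 1.69 m, r₂ = 0.720 m, r₃ = 1.42 m.
V = k[(4.19×10⁻⁶)/(1.69) + (7.03×10⁻⁶)/(0.720) + (5.87×10⁻⁶)/(1.42)] = 1.47×10⁵ V.

1.47×10⁵ V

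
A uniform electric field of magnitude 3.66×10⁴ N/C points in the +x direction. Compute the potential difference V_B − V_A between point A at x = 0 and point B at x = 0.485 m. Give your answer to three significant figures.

-1.78×10⁴ V

In a uniform field, potential decreases in the direction of E: V_B − V_A = −E·Δx.
V_B − V_A = −(3.66×10⁴ V/m)(0.485 m) = -1.78×10⁴ V.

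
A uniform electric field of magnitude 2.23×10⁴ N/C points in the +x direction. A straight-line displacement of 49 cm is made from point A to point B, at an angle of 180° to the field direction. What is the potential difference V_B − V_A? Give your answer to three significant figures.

Only the component of displacement along E changes the potential: ΔV = −E·d·cosθ.
ΔV = −(2.23×10⁴ V/m)(0.490 m)cos180° = 1.09×10⁴ V.

1.09×10⁴ V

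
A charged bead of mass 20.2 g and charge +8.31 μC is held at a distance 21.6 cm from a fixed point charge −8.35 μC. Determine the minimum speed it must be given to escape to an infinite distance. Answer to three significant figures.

To just escape, total mechanical energy must reach zero at infinity: ½mv²_min + U = 0, so ½mv²_min = −U = |kQq|/r.
|U| = |kQq|/r = (8.99×10⁹ N·m²/C²)(8.35×10⁻⁶)(8.31×10⁻⁶)/(0.216) = 2.89 J.
v_min = √(2|U|/m) = √(2·2.89/0.0202) = 16.9 m/s.

16.9 m/s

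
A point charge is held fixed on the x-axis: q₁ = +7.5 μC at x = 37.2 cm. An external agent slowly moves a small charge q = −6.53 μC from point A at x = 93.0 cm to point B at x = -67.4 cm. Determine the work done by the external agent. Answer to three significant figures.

0.368 J

For quasistatic motion the external work equals the change in potential energy: W_ext = qΔV = q(V_B − V_A).
At A: distance to the source charge is 0.558 m; V_A = kq₁/r = 1.21×10⁵ V.
At B: distance to the source charge is 1.05 m; V_B = kq₁/r = 6.45×10⁴ V.
ΔV = V_B − V_A = -5.64×10⁴ V.
W_ext = qΔV = (-6.53×10⁻⁶ C)(-5.64×10⁴ V) = 0.368 J.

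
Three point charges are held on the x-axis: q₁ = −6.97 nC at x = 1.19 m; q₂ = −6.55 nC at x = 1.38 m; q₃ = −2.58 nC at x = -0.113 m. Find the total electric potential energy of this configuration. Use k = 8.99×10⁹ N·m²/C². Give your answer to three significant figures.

2.39×10⁻⁶ J

The work to assemble the configuration equals its total potential energy, U = Σ kqᵢqⱼ/rᵢⱼ over all pairs.
Pair separations: r₁₂ = 0.190 m, r₁₃ = 1.30 m, r₂₃ = 1.49 m.
U = (2.16×10⁻⁶) + (1.24×10⁻⁷) + (1.02×10⁻⁷) = 2.39×10⁻⁶ J.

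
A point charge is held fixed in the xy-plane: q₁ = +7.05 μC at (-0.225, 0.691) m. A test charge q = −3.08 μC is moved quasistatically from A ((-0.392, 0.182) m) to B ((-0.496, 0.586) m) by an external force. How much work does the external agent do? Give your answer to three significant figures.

-0.307 J

For quasistatic motion the external work equals the change in potential energy: W_ext = qΔV = q(V_B − V_A).
At A: distance to the source charge is 0.536 m; V_A = kq₁/r = 1.18×10⁵ V.
At B: distance to the source charge is 0.291 m; V_B = kq₁/r = 2.18×10⁵ V.
ΔV = V_B − V_A = 9.98×10⁴ V.
W_ext = qΔV = (-3.08×10⁻⁶ C)(9.98×10⁴ V) = -0.307 J.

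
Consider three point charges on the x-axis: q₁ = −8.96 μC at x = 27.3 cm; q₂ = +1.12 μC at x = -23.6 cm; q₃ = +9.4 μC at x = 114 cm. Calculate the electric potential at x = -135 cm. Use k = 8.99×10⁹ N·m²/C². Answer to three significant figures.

-6650 V

Electric potential is a scalar, so the contributions from each charge add algebraically: V = Σ kqᵢ/rᵢ.
Distances from the field point to each charge: r₁ = 1.62 m, r₂ = 1.11 m, r₃ = 2.49 m.
V = k[(-8.96×10⁻⁶)/(1.62) + (1.12×10⁻⁶)/(1.11) + (9.40×10⁻⁶)/(2.49)] = -6650 V.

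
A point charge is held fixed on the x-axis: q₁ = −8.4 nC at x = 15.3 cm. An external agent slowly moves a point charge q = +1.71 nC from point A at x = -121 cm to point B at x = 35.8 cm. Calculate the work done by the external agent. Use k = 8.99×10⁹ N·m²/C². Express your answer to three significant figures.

-5.35×10⁻⁷ J

For quasistatic motion the external work equals the change in potential energy: W_ext = qΔV = q(V_B − V_A).
At A: distance to the source charge is 1.36 m; V_A = kq₁/r = -55.4 V.
At B: distance to the source charge is 0.205 m; V_B = kq₁/r = -368 V.
ΔV = V_B − V_A = -313 V.
W_ext = qΔV = (1.71×10⁻⁹ C)(-313 V) = -5.35×10⁻⁷ J.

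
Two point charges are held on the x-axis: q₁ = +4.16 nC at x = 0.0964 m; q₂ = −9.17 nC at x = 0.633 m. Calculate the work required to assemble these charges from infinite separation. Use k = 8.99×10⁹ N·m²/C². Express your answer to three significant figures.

The work to assemble the configuration equals its total potential energy, U = Σ kqᵢqⱼ/rᵢⱼ over all pairs.
Pair separations: r₁₂ = 0.537 m.
U = (-6.39×10⁻⁷) = -6.39×10⁻⁷ J.

-6.39×10⁻⁷ J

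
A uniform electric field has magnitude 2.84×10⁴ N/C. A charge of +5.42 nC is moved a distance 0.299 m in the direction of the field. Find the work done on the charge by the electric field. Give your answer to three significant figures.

4.60×10⁻⁵ J

The potential change for a displacement 0.299 m in the direction of the field is ΔV = −Ed = -8490 V.
W_field = −qΔV = 4.60×10⁻⁵ J.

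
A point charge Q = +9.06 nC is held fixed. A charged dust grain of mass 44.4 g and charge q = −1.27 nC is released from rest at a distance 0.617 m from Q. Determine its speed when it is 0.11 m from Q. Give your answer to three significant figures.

5.90×10⁻³ m/s

Only the electrostatic force acts, so mechanical energy is conserved: ½mv² = U₁ − U₂ = kQq(1/r₁ − 1/r₂).
U₁ − U₂ = (8.99×10⁹ N·m²/C²)(9.06×10⁻⁹ C)(-1.27×10⁻⁹ C)(1/0.617 − 1/0.110) = 7.73×10⁻⁷ J.
v = √(2·7.73×10⁻⁷/0.0444) = 5.90×10⁻³ m/s.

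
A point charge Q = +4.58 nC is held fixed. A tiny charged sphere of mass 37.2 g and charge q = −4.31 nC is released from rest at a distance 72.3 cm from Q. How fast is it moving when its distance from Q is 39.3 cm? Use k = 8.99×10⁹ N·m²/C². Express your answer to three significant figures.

3.33×10⁻³ m/s

Only the electrostatic force acts, so mechanical energy is conserved: ½mv² = U₁ − U₂ = kQq(1/r₁ − 1/r₂).
U₁ − U₂ = (8.99×10⁹ N·m²/C²)(4.58×10⁻⁹ C)(-4.31×10⁻⁹ C)(1/0.723 − 1/0.393) = 2.06×10⁻⁷ J.
v = √(2·2.06×10⁻⁷/0.0372) = 3.33×10⁻³ m/s.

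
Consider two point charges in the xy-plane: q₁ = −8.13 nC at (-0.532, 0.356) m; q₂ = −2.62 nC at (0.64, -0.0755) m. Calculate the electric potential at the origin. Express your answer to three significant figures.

The total potential is the scalar sum of each charge's contribution, V = Σ kqᵢ/rᵢ.
Distances from the field point to each charge: r₁ = 0.640 m, r₂ = 0.644 m.
V = k[(-8.13×10⁻⁹)/(0.640) + (-2.62×10⁻⁹)/(0.644)] = -151 V.

-151 V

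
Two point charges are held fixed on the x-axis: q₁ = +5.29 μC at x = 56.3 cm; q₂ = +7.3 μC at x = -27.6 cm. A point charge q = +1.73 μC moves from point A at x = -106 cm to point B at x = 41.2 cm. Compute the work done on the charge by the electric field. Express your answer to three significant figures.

-0.514 J

The work done by the electric force is W_field = −ΔU = −q(V_B − V_A) = q(V_A − V_B).
At A: distances to the source charges are 1.62 m, 0.784 m; V_A = Σ kqᵢ/rᵢ = 1.13×10⁵ V.
At B: distances to the source charges are 0.151 m, 0.688 m; V_B = Σ kqᵢ/rᵢ = 4.10×10⁵ V.
ΔV = V_B − V_A = 2.97×10⁵ V.
W_field = −qΔV = −(1.73×10⁻⁶ C)(2.97×10⁵ V) = -0.514 J.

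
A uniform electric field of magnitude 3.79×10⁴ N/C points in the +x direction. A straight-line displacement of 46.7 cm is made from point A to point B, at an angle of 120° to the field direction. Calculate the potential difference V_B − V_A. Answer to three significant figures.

Only the component of displacement along E changes the potential: ΔV = −E·d·cosθ.
ΔV = −(3.79×10⁴ V/m)(0.467 m)cos120° = 8850 V.

8850 V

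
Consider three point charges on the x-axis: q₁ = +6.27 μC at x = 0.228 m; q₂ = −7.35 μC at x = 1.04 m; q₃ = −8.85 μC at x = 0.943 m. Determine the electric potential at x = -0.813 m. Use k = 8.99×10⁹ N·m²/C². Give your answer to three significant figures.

The total potential is the scalar sum of each charge's contribution, V = Σ kqᵢ/rᵢ.
Distances from the field point to each charge: r₁ = 1.04 m, r₂ = 1.85 m, r₃ = 1.76 m.
V = k[(6.27×10⁻⁶)/(1.04) + (-7.35×10⁻⁶)/(1.85) + (-8.85×10⁻⁶)/(1.76)] = -2.68×10⁴ V.

-2.68×10⁴ V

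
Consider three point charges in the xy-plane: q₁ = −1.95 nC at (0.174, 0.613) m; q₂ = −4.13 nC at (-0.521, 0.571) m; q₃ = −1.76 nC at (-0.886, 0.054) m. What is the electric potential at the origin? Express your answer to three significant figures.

The total potential is the scalar sum of each charge's contribution, V = Σ kqᵢ/rᵢ.
Distances from the field point to each charge: r₁ = 0.637 m, r₂ = 0.773 m, r₃ = 0.888 m.
V = k[(-1.95×10⁻⁹)/(0.637) + (-4.13×10⁻⁹)/(0.773) + (-1.76×10⁻⁹)/(0.888)] = -93.4 V.

-93.4 V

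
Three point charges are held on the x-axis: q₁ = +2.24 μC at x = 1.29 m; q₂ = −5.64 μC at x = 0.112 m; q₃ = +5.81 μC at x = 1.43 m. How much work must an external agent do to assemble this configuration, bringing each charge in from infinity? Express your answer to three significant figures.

The assembly work is the sum of pairwise potential energies, U = Σ_{i<j} kqᵢqⱼ/rᵢⱼ.
Pair separations: r₁₂ = 1.18 m, r₁₃ = 0.140 m, r₂₃ = 1.32 m.
U = (-0.0964) + (0.836) + (-0.224) = 0.516 J.

0.516 J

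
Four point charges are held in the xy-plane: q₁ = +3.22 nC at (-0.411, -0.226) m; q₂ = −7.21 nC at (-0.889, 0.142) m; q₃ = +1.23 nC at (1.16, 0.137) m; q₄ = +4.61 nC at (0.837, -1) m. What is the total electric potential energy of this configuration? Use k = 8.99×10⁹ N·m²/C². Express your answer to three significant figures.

The work to assemble the configuration equals its total potential energy, U = Σ kqᵢqⱼ/rᵢⱼ over all pairs.
Pair separations: r₁₂ = 0.603 m, r₁₃ = 1.61 m, r₁₄ = 1.47 m, r₂₃ = 2.05 m, r₂₄ = 2.07 m, r₃₄ = 1.18 m.
Summing all 6 pair terms gives U = -3.73×10⁻⁷ J.

-3.73×10⁻⁷ J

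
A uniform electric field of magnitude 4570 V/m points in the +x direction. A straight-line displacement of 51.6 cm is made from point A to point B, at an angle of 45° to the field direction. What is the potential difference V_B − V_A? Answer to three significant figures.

-1670 V

Only the component of displacement along E changes the potential: ΔV = −E·d·cosθ.
ΔV = −(4570 V/m)(0.516 m)cos45° = -1670 V.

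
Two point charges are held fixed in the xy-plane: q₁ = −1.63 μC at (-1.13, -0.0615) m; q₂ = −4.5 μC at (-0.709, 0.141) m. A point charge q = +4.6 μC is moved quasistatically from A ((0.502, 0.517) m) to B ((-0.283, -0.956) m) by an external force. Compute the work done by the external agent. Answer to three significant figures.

For quasistatic motion the external work equals the change in potential energy: W_ext = qΔV = q(V_B − V_A).
At A: distances to the source charges are 1.73 m, 1.27 m; V_A = Σ kqᵢ/rᵢ = -4.04×10⁴ V.
At B: distances to the source charges are 1.23 m, 1.18 m; V_B = Σ kqᵢ/rᵢ = -4.63×10⁴ V.
ΔV = V_B − V_A = -5910 V.
W_ext = qΔV = (4.60×10⁻⁶ C)(-5910 V) = -0.0272 J.

-0.0272 J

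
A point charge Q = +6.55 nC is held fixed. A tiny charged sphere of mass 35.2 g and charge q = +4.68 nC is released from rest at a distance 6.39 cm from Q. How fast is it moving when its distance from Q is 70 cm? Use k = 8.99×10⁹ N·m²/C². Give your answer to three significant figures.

Only the electrostatic force acts, so mechanical energy is conserved: ½mv² = U₁ − U₂ = kQq(1/r₁ − 1/r₂).
U₁ − U₂ = (8.99×10⁹ N·m²/C²)(6.55×10⁻⁹ C)(4.68×10⁻⁹ C)(1/0.0639 − 1/0.700) = 3.92×10⁻⁶ J.
v = √(2·3.92×10⁻⁶/0.0352) = 0.0149 m/s.

0.0149 m/s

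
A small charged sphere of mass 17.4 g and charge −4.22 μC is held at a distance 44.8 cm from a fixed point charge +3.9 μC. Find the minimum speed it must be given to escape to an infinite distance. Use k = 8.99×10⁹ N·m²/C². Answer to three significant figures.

6.16 m/s

To just escape, total mechanical energy must reach zero at infinity: ½mv²_min + U = 0, so ½mv²_min = −U = |kQq|/r.
|U| = |kQq|/r = (8.99×10⁹ N·m²/C²)(3.90×10⁻⁶)(4.22×10⁻⁶)/(0.448) = 0.330 J.
v_min = √(2|U|/m) = √(2·0.330/0.0174) = 6.16 m/s.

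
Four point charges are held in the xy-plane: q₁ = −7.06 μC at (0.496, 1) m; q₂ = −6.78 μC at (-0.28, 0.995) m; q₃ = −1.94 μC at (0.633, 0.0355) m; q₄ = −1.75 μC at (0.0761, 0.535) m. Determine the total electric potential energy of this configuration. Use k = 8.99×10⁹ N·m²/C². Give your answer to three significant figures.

1.17 J

The work to assemble the configuration equals its total potential energy, U = Σ kqᵢqⱼ/rᵢⱼ over all pairs.
Pair separations: r₁₂ = 0.776 m, r₁₃ = 0.974 m, r₁₄ = 0.627 m, r₂₃ = 1.32 m, r₂₄ = 0.582 m, r₃₄ = 0.748 m.
Summing all 6 pair terms gives U = 1.17 J.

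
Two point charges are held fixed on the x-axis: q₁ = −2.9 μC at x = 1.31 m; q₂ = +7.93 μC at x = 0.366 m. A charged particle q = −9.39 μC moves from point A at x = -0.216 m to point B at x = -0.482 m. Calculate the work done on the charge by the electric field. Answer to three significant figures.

The work done by the electric force is W_field = −ΔU = −q(V_B − V_A) = q(V_A − V_B).
At A: distances to the source charges are 1.53 m, 0.582 m; V_A = Σ kqᵢ/rᵢ = 1.05×10⁵ V.
At B: distances to the source charges are 1.79 m, 0.848 m; V_B = Σ kqᵢ/rᵢ = 6.95×10⁴ V.
ΔV = V_B − V_A = -3.59×10⁴ V.
W_field = −qΔV = −(-9.39×10⁻⁶ C)(-3.59×10⁴ V) = -0.337 J.

-0.337 J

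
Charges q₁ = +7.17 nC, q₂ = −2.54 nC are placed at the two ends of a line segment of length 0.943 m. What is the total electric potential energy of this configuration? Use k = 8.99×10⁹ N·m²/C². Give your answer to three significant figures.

-1.74×10⁻⁷ J

The assembly work is the sum of pairwise potential energies, U = Σ_{i<j} kqᵢqⱼ/rᵢⱼ.
The separation is r = 0.943 m.
U = (-1.74×10⁻⁷) = -1.74×10⁻⁷ J.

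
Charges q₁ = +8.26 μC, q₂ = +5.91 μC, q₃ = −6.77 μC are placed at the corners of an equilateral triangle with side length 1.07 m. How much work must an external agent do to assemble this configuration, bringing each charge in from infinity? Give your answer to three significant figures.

The assembly work is the sum of pairwise potential energies, U = Σ_{i<j} kqᵢqⱼ/rᵢⱼ.
All three pair separations equal the side length, 1.07 m.
U = (0.410) + (-0.470) + (-0.336) = -0.396 J.

-0.396 J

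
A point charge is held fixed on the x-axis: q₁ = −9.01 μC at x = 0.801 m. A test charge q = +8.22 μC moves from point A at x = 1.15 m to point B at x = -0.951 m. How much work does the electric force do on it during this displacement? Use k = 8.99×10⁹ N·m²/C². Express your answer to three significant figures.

The work done by the electric force is W_field = −ΔU = −q(V_B − V_A) = q(V_A − V_B).
At A: distance to the source charge is 0.349 m; V_A = kq₁/r = -2.32×10⁵ V.
At B: distance to the source charge is 1.75 m; V_B = kq₁/r = -4.62×10⁴ V.
ΔV = V_B − V_A = 1.86×10⁵ V.
W_field = −qΔV = −(8.22×10⁻⁶ C)(1.86×10⁵ V) = -1.53 J.

-1.53 J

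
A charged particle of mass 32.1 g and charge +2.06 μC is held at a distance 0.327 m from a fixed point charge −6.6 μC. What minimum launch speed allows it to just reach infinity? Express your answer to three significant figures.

To just escape, total mechanical energy must reach zero at infinity: ½mv²_min + U = 0, so ½mv²_min = −U = |kQq|/r.
|U| = |kQq|/r = (8.99×10⁹ N·m²/C²)(6.60×10⁻⁶)(2.06×10⁻⁶)/(0.327) = 0.374 J.
v_min = √(2|U|/m) = √(2·0.374/0.0321) = 4.83 m/s.

4.83 m/s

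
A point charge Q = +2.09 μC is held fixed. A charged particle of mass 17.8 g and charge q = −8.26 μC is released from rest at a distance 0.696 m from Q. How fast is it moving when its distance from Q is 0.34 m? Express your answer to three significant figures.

Only the electrostatic force acts, so mechanical energy is conserved: ½mv² = U₁ − U₂ = kQq(1/r₁ − 1/r₂).
U₁ − U₂ = (8.99×10⁹ N·m²/C²)(2.09×10⁻⁶ C)(-8.26×10⁻⁶ C)(1/0.696 − 1/0.340) = 0.233 J.
v = √(2·0.233/0.0178) = 5.12 m/s.

5.12 m/s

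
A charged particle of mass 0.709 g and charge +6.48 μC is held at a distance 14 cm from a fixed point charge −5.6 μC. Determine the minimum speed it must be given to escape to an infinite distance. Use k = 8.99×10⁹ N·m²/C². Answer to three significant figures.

81.1 m/s

To just escape, total mechanical energy must reach zero at infinity: ½mv²_min + U = 0, so ½mv²_min = −U = |kQq|/r.
|U| = |kQq|/r = (8.99×10⁹ N·m²/C²)(5.60×10⁻⁶)(6.48×10⁻⁶)/(0.140) = 2.33 J.
v_min = √(2|U|/m) = √(2·2.33/7.09×10⁻⁴) = 81.1 m/s.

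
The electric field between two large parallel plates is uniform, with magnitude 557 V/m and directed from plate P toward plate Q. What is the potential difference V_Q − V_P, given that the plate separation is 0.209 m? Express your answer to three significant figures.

In a uniform field, potential decreases in the direction of E: ΔV = −E·d for a displacement d parallel to E.
Going from P to Q is a displacement of 0.209 m along the field, so V_Q − V_P = −Ed = -116 V.

-116 V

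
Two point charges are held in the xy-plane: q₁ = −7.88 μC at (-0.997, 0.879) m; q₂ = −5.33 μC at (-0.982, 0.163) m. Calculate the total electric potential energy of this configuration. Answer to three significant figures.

The work to assemble the configuration equals its total potential energy, U = Σ kqᵢqⱼ/rᵢⱼ over all pairs.
Pair separations: r₁₂ = 0.716 m.
U = (0.527) = 0.527 J.

0.527 J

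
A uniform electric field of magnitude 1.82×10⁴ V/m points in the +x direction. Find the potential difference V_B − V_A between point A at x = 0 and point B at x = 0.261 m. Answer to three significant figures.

In a uniform field, potential decreases in the direction of E: V_B − V_A = −E·Δx.
V_B − V_A = −(1.82×10⁴ V/m)(0.261 m) = -4750 V.

-4750 V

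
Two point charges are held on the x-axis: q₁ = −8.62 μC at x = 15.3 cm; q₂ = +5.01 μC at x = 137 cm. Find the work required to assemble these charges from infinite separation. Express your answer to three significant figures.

-0.319 J

The work to assemble the configuration equals its total potential energy, U = Σ kqᵢqⱼ/rᵢⱼ over all pairs.
Pair separations: r₁₂ = 1.22 m.
U = (-0.319) = -0.319 J.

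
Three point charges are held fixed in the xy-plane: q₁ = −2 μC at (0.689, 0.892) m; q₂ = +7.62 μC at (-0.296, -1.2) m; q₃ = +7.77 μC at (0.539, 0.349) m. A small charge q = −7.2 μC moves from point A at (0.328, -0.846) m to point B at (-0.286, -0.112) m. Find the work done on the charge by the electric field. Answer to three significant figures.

The work done by the electric force is W_field = −ΔU = −q(V_B − V_A) = q(V_A − V_B).
At A: distances to the source charges are 1.78 m, 0.717 m, 1.21 m; V_A = Σ kqᵢ/rᵢ = 1.43×10⁵ V.
At B: distances to the source charges are 1.40 m, 1.09 m, 0.945 m; V_B = Σ kqᵢ/rᵢ = 1.24×10⁵ V.
ΔV = V_B − V_A = -1.89×10⁴ V.
W_field = −qΔV = −(-7.20×10⁻⁶ C)(-1.89×10⁴ V) = -0.136 J.

-0.136 J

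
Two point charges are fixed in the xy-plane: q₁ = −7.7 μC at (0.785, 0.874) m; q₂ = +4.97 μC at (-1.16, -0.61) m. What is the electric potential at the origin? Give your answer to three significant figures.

The total potential is the scalar sum of each charge's contribution, V = Σ kqᵢ/rᵢ.
Distances from the field point to each charge: r₁ = 1.17 m, r₂ = 1.31 m.
V = k[(-7.70×10⁻⁶)/(1.17) + (4.97×10⁻⁶)/(1.31)] = -2.48×10⁴ V.

-2.48×10⁴ V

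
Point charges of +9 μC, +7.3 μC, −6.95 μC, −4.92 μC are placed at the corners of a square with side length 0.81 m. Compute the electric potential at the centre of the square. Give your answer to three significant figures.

6.95×10⁴ V

Electric potential is a scalar, so the contributions from each charge add algebraically: V = Σ kqᵢ/rᵢ.
The distance from each corner to the centre is a√2/2 = 0.573 m.
V = k[(9.00×10⁻⁶)/(0.573) + (7.30×10⁻⁶)/(0.573) + (-6.95×10⁻⁶)/(0.573) + (-4.92×10⁻⁶)/(0.573)] = 6.95×10⁴ V.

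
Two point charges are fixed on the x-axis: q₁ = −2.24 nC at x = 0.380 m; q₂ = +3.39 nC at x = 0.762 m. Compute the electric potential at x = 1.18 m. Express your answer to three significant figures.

The total potential is the scalar sum of each charge's contribution, V = Σ kqᵢ/rᵢ.
Distances from the field point to each charge: r₁ = 0.800 m, r₂ = 0.418 m.
V = k[(-2.24×10⁻⁹)/(0.800) + (3.39×10⁻⁹)/(0.418)] = 47.7 V.

47.7 V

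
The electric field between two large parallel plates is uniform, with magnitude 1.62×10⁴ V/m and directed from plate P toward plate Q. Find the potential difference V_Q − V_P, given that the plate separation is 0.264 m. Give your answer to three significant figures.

-4280 V

In a uniform field, potential decreases in the direction of E: ΔV = −E·d for a displacement d parallel to E.
Going from P to Q is a displacement of 0.264 m along the field, so V_Q − V_P = −Ed = -4280 V.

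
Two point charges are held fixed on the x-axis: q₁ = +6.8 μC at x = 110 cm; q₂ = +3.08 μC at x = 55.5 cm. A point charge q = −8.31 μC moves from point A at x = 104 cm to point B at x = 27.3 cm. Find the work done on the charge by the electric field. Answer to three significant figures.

The work done by the electric force is W_field = −ΔU = −q(V_B − V_A) = q(V_A − V_B).
At A: distances to the source charges are 0.0600 m, 0.485 m; V_A = Σ kqᵢ/rᵢ = 1.08×10⁶ V.
At B: distances to the source charges are 0.827 m, 0.282 m; V_B = Σ kqᵢ/rᵢ = 1.72×10⁵ V.
ΔV = V_B − V_A = -9.04×10⁵ V.
W_field = −qΔV = −(-8.31×10⁻⁶ C)(-9.04×10⁵ V) = -7.51 J.

-7.51 J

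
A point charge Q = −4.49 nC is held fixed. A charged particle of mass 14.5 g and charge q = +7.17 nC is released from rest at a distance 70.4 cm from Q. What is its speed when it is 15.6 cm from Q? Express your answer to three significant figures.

Only the electrostatic force acts, so mechanical energy is conserved: ½mv² = U₁ − U₂ = kQq(1/r₁ − 1/r₂).
U₁ − U₂ = (8.99×10⁹ N·m²/C²)(-4.49×10⁻⁹ C)(7.17×10⁻⁹ C)(1/0.704 − 1/0.156) = 1.44×10⁻⁶ J.
v = √(2·1.44×10⁻⁶/0.0145) = 0.0141 m/s.

0.0141 m/s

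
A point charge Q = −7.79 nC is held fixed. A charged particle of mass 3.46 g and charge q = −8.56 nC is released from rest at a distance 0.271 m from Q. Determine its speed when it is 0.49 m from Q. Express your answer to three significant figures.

Only the electrostatic force acts, so mechanical energy is conserved: ½mv² = U₁ − U₂ = kQq(1/r₁ − 1/r₂).
U₁ − U₂ = (8.99×10⁹ N·m²/C²)(-7.79×10⁻⁹ C)(-8.56×10⁻⁹ C)(1/0.271 − 1/0.490) = 9.89×10⁻⁷ J.
v = √(2·9.89×10⁻⁷/3.46×10⁻³) = 0.0239 m/s.

0.0239 m/s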